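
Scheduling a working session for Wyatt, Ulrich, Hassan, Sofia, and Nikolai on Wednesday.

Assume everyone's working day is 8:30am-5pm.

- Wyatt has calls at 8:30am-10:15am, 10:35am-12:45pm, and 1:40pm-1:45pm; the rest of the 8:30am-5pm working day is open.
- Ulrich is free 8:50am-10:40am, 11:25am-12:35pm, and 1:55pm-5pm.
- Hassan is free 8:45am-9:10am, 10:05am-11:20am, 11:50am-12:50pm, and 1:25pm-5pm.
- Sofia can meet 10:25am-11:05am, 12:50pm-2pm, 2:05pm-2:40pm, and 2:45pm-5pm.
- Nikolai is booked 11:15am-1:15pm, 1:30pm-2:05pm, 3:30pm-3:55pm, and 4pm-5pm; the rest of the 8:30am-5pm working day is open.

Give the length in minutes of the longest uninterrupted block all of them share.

Wyatt free within 08:30–17:00: 10:15–10:35, 12:45–13:40, 13:45–17:00.
Nikolai free within 08:30–17:00: 08:30–11:15, 13:15–13:30, 14:05–15:30, 15:55–16:00.
Wyatt ∩ Ulrich: 10:15–10:35, 13:55–17:00.
Wyatt ∩ Ulrich ∩ Hassan: 10:15–10:35, 13:55–17:00.
Wyatt ∩ Ulrich ∩ Hassan ∩ Sofia: 10:25–10:35, 13:55–14:00, 14:05–14:40, 14:45–17:00.
Wyatt ∩ Ulrich ∩ Hassan ∩ Sofia ∩ Nikolai: 10:25–10:35, 14:05–14:40, 14:45–15:30, 15:55–16:00.
Common window lengths: 10, 35, 45, 5 min; longest is 45.

45 minutes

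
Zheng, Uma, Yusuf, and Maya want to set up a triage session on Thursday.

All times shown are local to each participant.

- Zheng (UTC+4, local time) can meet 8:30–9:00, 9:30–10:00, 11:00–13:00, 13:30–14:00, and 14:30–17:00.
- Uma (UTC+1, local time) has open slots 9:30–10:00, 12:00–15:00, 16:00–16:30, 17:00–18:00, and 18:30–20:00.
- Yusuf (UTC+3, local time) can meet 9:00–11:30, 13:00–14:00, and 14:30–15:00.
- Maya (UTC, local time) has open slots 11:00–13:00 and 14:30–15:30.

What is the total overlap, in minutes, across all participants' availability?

Zheng → UTC: 04:30–05:00, 05:30–06:00, 07:00–09:00, 09:30–10:00, 10:30–13:00.
Uma → UTC: 08:30–09:00, 11:00–14:00, 15:00–15:30, 16:00–17:00, 17:30–19:00.
Yusuf → UTC: 06:00–08:30, 10:00–11:00, 11:30–12:00.
Maya → UTC: 11:00–13:00, 14:30–15:30.
Zheng ∩ Uma: 08:30–09:00, 11:00–13:00.
Zheng ∩ Uma ∩ Yusuf: 11:30–12:00.
Zheng ∩ Uma ∩ Yusuf ∩ Maya: 11:30–12:00.
Total common minutes: 30.

30 minutes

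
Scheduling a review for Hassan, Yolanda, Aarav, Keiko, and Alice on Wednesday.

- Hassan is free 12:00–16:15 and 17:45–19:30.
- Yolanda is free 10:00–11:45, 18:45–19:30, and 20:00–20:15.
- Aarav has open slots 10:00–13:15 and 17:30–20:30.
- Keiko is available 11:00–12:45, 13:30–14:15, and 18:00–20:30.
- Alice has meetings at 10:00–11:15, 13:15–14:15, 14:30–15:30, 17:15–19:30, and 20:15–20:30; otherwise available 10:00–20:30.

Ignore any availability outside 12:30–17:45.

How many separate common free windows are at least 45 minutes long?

0

Alice free within 10:00–20:30: 11:15–13:15, 14:15–14:30, 15:30–17:15, 19:30–20:15.
Hassan ∩ Yolanda: 18:45–19:30.
Hassan ∩ Yolanda ∩ Aarav: 18:45–19:30.
Hassan ∩ Yolanda ∩ Aarav ∩ Keiko: 18:45–19:30.
Hassan ∩ Yolanda ∩ Aarav ∩ Keiko ∩ Alice: (none).
Restricted to 12:30–17:45: (none).
Windows ≥ 45 min: (none).
That's 0 windows.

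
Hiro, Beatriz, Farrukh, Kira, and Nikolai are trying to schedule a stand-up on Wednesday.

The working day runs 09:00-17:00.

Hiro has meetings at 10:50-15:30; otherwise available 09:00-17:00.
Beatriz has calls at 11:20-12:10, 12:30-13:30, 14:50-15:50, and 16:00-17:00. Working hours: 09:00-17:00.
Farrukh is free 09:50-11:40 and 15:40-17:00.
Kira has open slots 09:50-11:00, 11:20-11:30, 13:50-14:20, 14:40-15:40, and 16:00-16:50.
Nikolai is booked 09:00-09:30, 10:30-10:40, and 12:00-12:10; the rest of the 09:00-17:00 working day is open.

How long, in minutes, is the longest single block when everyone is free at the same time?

40 minutes

Hiro free within 09:00–17:00: 09:00–10:50, 15:30–17:00.
Beatriz free within 09:00–17:00: 09:00–11:20, 12:10–12:30, 13:30–14:50, 15:50–16:00.
Nikolai free within 09:00–17:00: 09:30–10:30, 10:40–12:00, 12:10–17:00.
Hiro ∩ Beatriz: 09:00–10:50, 15:50–16:00.
Hiro ∩ Beatriz ∩ Farrukh: 09:50–10:50, 15:50–16:00.
Hiro ∩ Beatriz ∩ Farrukh ∩ Kira: 09:50–10:50.
Hiro ∩ Beatriz ∩ Farrukh ∩ Kira ∩ Nikolai: 09:50–10:30, 10:40–10:50.
Common window lengths: 40, 10 min; longest is 40.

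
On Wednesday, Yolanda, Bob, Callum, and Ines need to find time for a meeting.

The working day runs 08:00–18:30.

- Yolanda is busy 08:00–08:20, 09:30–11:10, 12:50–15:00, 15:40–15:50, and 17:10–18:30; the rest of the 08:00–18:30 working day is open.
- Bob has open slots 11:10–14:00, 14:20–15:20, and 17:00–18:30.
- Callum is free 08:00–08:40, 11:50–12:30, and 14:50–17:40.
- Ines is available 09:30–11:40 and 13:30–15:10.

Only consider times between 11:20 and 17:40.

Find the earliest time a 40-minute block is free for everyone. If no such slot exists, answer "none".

none

Yolanda free within 08:00–18:30: 08:20–09:30, 11:10–12:50, 15:00–15:40, 15:50–17:10.
Yolanda ∩ Bob: 11:10–12:50, 15:00–15:20, 17:00–17:10.
Yolanda ∩ Bob ∩ Callum: 11:50–12:30, 15:00–15:20, 17:00–17:10.
Yolanda ∩ Bob ∩ Callum ∩ Ines: 15:00–15:10.
Restricted to 11:20–17:40: 15:00–15:10.
Windows ≥ 40 min: (none).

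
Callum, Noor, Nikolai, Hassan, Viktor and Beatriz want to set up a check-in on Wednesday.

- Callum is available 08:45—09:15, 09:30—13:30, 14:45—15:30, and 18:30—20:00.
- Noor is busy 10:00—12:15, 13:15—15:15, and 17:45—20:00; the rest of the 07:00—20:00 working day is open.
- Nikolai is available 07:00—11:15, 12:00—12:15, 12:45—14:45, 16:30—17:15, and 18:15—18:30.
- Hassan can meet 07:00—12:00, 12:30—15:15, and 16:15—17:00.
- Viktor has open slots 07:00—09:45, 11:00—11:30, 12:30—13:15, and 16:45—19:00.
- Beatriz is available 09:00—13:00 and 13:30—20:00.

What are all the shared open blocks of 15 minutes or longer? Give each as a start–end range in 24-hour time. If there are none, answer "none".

Noor free within 07:00–20:00: 07:00–10:00, 12:15–13:15, 15:15–17:45.
Callum ∩ Noor: 08:45–09:15, 09:30–10:00, 12:15–13:15, 15:15–15:30.
Callum ∩ Noor ∩ Nikolai: 08:45–09:15, 09:30–10:00, 12:45–13:15.
Callum ∩ Noor ∩ Nikolai ∩ Hassan: 08:45–09:15, 09:30–10:00, 12:45–13:15.
Callum ∩ Noor ∩ Nikolai ∩ Hassan ∩ Viktor: 08:45–09:15, 09:30–09:45, 12:45–13:15.
Callum ∩ Noor ∩ Nikolai ∩ Hassan ∩ Viktor ∩ Beatriz: 09:00–09:15, 09:30–09:45, 12:45–13:00.
Windows ≥ 15 min: 09:00–09:15, 09:30–09:45, 12:45–13:00.

09:00–09:15, 09:30–09:45, 12:45–13:00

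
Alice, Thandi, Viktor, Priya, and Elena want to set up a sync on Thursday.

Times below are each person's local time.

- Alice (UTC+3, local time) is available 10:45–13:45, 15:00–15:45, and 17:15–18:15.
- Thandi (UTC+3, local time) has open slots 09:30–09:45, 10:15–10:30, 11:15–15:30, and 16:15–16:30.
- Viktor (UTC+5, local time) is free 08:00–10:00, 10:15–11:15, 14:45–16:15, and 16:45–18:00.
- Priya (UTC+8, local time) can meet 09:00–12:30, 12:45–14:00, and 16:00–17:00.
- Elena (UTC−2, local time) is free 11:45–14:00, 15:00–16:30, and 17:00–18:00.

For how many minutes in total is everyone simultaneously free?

Alice → UTC: 07:45–10:45, 12:00–12:45, 14:15–15:15.
Thandi → UTC: 06:30–06:45, 07:15–07:30, 08:15–12:30, 13:15–13:30.
Viktor → UTC: 03:00–05:00, 05:15–06:15, 09:45–11:15, 11:45–13:00.
Priya → UTC: 01:00–04:30, 04:45–06:00, 08:00–09:00.
Elena → UTC: 13:45–16:00, 17:00–18:30, 19:00–20:00.
Alice ∩ Thandi: 08:15–10:45, 12:00–12:30.
Alice ∩ Thandi ∩ Viktor: 09:45–10:45, 12:00–12:30.
Alice ∩ Thandi ∩ Viktor ∩ Priya: (none).
Alice ∩ Thandi ∩ Viktor ∩ Priya ∩ Elena: (none).
Total common minutes: 0.

0 minutes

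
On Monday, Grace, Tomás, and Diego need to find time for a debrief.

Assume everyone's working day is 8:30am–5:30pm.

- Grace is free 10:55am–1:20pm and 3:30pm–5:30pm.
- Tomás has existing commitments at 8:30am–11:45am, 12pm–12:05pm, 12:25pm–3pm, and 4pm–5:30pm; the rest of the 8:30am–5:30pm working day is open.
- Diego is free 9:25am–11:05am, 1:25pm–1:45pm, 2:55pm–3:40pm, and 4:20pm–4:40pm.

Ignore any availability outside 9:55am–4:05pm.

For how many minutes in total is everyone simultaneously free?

Tomás free within 08:30–17:30: 11:45–12:00, 12:05–12:25, 15:00–16:00.
Grace ∩ Tomás: 11:45–12:00, 12:05–12:25, 15:30–16:00.
Grace ∩ Tomás ∩ Diego: 15:30–15:40.
Restricted to 09:55–16:05: 15:30–15:40.
Total common minutes: 10.

10 minutes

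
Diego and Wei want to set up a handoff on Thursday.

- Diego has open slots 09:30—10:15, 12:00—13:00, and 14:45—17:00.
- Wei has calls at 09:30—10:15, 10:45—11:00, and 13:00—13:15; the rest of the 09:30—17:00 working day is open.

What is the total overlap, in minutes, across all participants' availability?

Wei free within 09:30–17:00: 10:15–10:45, 11:00–13:00, 13:15–17:00.
Diego ∩ Wei: 12:00–13:00, 14:45–17:00.
Total common minutes: 60 + 135 = 195.

195 minutes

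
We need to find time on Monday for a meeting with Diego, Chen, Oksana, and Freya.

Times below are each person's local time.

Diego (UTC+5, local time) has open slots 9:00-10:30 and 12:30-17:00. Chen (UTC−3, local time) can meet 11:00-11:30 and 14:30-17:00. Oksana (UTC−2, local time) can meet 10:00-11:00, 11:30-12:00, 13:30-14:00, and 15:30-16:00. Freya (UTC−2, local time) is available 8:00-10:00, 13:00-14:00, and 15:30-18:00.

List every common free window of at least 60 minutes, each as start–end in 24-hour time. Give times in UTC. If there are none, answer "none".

none

Diego → UTC: 04:00–05:30, 07:30–12:00.
Chen → UTC: 14:00–14:30, 17:30–20:00.
Oksana → UTC: 12:00–13:00, 13:30–14:00, 15:30–16:00, 17:30–18:00.
Freya → UTC: 10:00–12:00, 15:00–16:00, 17:30–20:00.
Diego ∩ Chen: (none).
Diego ∩ Chen ∩ Oksana: (none).
Diego ∩ Chen ∩ Oksana ∩ Freya: (none).
Windows ≥ 60 min: (none).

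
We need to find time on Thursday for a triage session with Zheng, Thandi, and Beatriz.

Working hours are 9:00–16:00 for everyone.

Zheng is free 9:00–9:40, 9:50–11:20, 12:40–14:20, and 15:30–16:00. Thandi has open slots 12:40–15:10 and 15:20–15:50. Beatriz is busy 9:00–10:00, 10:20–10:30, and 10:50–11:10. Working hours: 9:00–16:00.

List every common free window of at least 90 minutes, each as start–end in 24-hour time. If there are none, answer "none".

12:40–14:20

Beatriz free within 09:00–16:00: 10:00–10:20, 10:30–10:50, 11:10–16:00.
Zheng ∩ Thandi: 12:40–14:20, 15:30–15:50.
Zheng ∩ Thandi ∩ Beatriz: 12:40–14:20, 15:30–15:50.
Windows ≥ 90 min: 12:40–14:20.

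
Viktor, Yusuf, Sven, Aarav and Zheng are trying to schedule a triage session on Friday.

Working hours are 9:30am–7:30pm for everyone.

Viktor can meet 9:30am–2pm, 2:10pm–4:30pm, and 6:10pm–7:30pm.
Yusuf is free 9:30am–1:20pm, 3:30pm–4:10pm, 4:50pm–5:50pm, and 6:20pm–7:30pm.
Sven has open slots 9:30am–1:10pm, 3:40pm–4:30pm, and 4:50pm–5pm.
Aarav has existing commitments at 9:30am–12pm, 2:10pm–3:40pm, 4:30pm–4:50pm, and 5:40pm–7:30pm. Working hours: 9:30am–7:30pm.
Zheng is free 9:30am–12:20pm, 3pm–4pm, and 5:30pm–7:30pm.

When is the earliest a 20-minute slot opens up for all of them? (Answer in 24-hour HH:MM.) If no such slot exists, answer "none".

Aarav free within 09:30–19:30: 12:00–14:10, 15:40–16:30, 16:50–17:40.
Viktor ∩ Yusuf: 09:30–13:20, 15:30–16:10, 18:20–19:30.
Viktor ∩ Yusuf ∩ Sven: 09:30–13:10, 15:40–16:10.
Viktor ∩ Yusuf ∩ Sven ∩ Aarav: 12:00–13:10, 15:40–16:10.
Viktor ∩ Yusuf ∩ Sven ∩ Aarav ∩ Zheng: 12:00–12:20, 15:40–16:00.
Windows ≥ 20 min: 12:00–12:20, 15:40–16:00.
Earliest such window starts at 12:00.

12:00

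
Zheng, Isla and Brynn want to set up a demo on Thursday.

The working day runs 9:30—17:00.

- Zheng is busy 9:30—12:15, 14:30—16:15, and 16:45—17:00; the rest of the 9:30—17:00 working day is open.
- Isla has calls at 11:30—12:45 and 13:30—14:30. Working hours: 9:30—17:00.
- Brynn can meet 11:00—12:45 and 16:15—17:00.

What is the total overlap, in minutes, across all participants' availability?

30 minutes

Zheng free within 09:30–17:00: 12:15–14:30, 16:15–16:45.
Isla free within 09:30–17:00: 09:30–11:30, 12:45–13:30, 14:30–17:00.
Zheng ∩ Isla: 12:45–13:30, 16:15–16:45.
Zheng ∩ Isla ∩ Brynn: 16:15–16:45.
Total common minutes: 30.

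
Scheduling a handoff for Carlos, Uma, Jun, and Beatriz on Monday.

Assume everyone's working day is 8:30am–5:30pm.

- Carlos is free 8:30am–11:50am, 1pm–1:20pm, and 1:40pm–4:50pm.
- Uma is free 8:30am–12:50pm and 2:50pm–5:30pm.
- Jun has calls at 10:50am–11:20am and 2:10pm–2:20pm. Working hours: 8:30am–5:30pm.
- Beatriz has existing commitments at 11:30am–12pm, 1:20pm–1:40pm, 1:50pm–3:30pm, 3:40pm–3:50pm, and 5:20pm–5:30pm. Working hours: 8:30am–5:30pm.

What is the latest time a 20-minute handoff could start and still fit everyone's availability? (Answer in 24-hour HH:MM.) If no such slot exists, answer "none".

16:30

Jun free within 08:30–17:30: 08:30–10:50, 11:20–14:10, 14:20–17:30.
Beatriz free within 08:30–17:30: 08:30–11:30, 12:00–13:20, 13:40–13:50, 15:30–15:40, 15:50–17:20.
Carlos ∩ Uma: 08:30–11:50, 14:50–16:50.
Carlos ∩ Uma ∩ Jun: 08:30–10:50, 11:20–11:50, 14:50–16:50.
Carlos ∩ Uma ∩ Jun ∩ Beatriz: 08:30–10:50, 11:20–11:30, 15:30–15:40, 15:50–16:50.
Windows ≥ 20 min: 08:30–10:50, 15:50–16:50.
Latest start in the last window 15:50–16:50 is 16:50 − 20 min = 16:30.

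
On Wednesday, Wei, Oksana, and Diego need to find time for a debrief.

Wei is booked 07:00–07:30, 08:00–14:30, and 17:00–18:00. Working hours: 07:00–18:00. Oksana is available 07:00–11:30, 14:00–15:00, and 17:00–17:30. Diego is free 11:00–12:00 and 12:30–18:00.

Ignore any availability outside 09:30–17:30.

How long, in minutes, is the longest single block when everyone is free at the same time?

Wei free within 07:00–18:00: 07:30–08:00, 14:30–17:00.
Wei ∩ Oksana: 07:30–08:00, 14:30–15:00.
Wei ∩ Oksana ∩ Diego: 14:30–15:00.
Restricted to 09:30–17:30: 14:30–15:00.
Single common window of 30 minutes.

30 minutes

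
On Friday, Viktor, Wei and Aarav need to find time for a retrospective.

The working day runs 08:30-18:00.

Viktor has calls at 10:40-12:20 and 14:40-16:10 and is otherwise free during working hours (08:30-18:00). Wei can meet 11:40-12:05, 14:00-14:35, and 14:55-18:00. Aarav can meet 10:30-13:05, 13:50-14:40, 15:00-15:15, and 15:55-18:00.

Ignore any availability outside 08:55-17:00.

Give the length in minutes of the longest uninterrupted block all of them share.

50 minutes

Viktor free within 08:30–18:00: 08:30–10:40, 12:20–14:40, 16:10–18:00.
Viktor ∩ Wei: 14:00–14:35, 16:10–18:00.
Viktor ∩ Wei ∩ Aarav: 14:00–14:35, 16:10–18:00.
Restricted to 08:55–17:00: 14:00–14:35, 16:10–17:00.
Common window lengths: 35, 50 min; longest is 50.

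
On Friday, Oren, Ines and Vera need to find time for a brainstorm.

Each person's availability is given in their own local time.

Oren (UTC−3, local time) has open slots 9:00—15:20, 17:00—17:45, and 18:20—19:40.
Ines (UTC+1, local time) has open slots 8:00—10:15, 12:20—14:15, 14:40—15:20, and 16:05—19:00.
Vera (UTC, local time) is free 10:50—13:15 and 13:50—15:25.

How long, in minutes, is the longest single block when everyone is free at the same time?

75 minutes

Oren → UTC: 12:00–18:20, 20:00–20:45, 21:20–22:40.
Ines → UTC: 07:00–09:15, 11:20–13:15, 13:40–14:20, 15:05–18:00.
Vera → UTC: 10:50–13:15, 13:50–15:25.
Oren ∩ Ines: 12:00–13:15, 13:40–14:20, 15:05–18:00.
Oren ∩ Ines ∩ Vera: 12:00–13:15, 13:50–14:20, 15:05–15:25.
Common window lengths: 75, 30, 20 min; longest is 75.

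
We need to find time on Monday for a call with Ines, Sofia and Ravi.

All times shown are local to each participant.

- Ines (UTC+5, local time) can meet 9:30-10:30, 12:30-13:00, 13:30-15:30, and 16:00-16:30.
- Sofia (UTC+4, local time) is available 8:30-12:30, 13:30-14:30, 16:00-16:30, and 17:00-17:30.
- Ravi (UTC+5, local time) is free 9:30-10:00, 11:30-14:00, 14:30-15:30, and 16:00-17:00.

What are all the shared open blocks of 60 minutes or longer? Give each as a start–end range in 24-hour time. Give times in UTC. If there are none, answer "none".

09:30–10:30

Ines → UTC: 04:30–05:30, 07:30–08:00, 08:30–10:30, 11:00–11:30.
Sofia → UTC: 04:30–08:30, 09:30–10:30, 12:00–12:30, 13:00–13:30.
Ravi → UTC: 04:30–05:00, 06:30–09:00, 09:30–10:30, 11:00–12:00.
Ines ∩ Sofia: 04:30–05:30, 07:30–08:00, 09:30–10:30.
Ines ∩ Sofia ∩ Ravi: 04:30–05:00, 07:30–08:00, 09:30–10:30.
Windows ≥ 60 min: 09:30–10:30.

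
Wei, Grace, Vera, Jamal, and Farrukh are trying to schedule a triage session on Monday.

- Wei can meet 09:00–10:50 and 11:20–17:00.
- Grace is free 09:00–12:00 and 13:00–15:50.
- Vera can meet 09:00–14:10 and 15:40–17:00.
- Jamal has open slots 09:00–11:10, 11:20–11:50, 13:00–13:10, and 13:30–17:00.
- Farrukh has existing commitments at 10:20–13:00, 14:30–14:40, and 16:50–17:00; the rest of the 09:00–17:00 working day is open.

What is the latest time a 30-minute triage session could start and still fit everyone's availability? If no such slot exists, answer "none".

Farrukh free within 09:00–17:00: 09:00–10:20, 13:00–14:30, 14:40–16:50.
Wei ∩ Grace: 09:00–10:50, 11:20–12:00, 13:00–15:50.
Wei ∩ Grace ∩ Vera: 09:00–10:50, 11:20–12:00, 13:00–14:10, 15:40–15:50.
Wei ∩ Grace ∩ Vera ∩ Jamal: 09:00–10:50, 11:20–11:50, 13:00–13:10, 13:30–14:10, 15:40–15:50.
Wei ∩ Grace ∩ Vera ∩ Jamal ∩ Farrukh: 09:00–10:20, 13:00–13:10, 13:30–14:10, 15:40–15:50.
Windows ≥ 30 min: 09:00–10:20, 13:30–14:10.
Latest start in the last window 13:30–14:10 is 14:10 − 30 min = 13:40.

13:40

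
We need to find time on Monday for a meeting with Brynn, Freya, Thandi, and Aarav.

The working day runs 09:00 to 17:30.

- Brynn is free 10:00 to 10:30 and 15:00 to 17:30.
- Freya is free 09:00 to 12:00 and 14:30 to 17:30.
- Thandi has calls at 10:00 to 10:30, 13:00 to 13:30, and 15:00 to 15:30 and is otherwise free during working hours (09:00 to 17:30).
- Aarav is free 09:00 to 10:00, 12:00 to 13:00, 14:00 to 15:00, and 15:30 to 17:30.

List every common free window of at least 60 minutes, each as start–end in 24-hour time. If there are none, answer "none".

Thandi free within 09:00–17:30: 09:00–10:00, 10:30–13:00, 13:30–15:00, 15:30–17:30.
Brynn ∩ Freya: 10:00–10:30, 15:00–17:30.
Brynn ∩ Freya ∩ Thandi: 15:30–17:30.
Brynn ∩ Freya ∩ Thandi ∩ Aarav: 15:30–17:30.
Windows ≥ 60 min: 15:30–17:30.

15:30–17:30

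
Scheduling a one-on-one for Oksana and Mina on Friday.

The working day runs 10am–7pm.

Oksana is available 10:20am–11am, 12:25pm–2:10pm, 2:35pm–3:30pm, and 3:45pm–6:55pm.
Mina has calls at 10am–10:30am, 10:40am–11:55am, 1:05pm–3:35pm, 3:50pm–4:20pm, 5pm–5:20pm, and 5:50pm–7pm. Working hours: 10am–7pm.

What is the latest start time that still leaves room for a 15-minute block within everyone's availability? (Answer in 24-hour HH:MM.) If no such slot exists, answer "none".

Mina free within 10:00–19:00: 10:30–10:40, 11:55–13:05, 15:35–15:50, 16:20–17:00, 17:20–17:50.
Oksana ∩ Mina: 10:30–10:40, 12:25–13:05, 15:45–15:50, 16:20–17:00, 17:20–17:50.
Windows ≥ 15 min: 12:25–13:05, 16:20–17:00, 17:20–17:50.
Latest start in the last window 17:20–17:50 is 17:50 − 15 min = 17:35.

17:35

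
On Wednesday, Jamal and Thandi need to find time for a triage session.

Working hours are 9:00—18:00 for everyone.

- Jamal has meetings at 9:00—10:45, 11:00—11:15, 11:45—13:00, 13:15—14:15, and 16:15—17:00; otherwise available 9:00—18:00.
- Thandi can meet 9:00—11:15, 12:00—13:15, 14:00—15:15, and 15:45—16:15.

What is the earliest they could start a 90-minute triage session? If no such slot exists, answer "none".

none

Jamal free within 09:00–18:00: 10:45–11:00, 11:15–11:45, 13:00–13:15, 14:15–16:15, 17:00–18:00.
Jamal ∩ Thandi: 10:45–11:00, 13:00–13:15, 14:15–15:15, 15:45–16:15.
Windows ≥ 90 min: (none).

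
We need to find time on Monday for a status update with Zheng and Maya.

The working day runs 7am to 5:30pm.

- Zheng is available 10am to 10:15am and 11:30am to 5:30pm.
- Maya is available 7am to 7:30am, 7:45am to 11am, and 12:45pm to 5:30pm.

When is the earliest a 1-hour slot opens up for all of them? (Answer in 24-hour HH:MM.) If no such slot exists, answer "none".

12:45

Zheng ∩ Maya: 10:00–10:15, 12:45–17:30.
Windows ≥ 60 min: 12:45–17:30.
Earliest such window starts at 12:45.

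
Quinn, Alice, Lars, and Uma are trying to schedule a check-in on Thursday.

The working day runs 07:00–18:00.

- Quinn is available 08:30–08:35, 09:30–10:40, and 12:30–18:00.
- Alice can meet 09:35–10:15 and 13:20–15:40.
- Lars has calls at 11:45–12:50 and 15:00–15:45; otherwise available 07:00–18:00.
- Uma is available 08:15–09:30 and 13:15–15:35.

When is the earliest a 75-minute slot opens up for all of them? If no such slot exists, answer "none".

13:20

Lars free within 07:00–18:00: 07:00–11:45, 12:50–15:00, 15:45–18:00.
Quinn ∩ Alice: 09:35–10:15, 13:20–15:40.
Quinn ∩ Alice ∩ Lars: 09:35–10:15, 13:20–15:00.
Quinn ∩ Alice ∩ Lars ∩ Uma: 13:20–15:00.
Windows ≥ 75 min: 13:20–15:00.
Earliest such window starts at 13:20.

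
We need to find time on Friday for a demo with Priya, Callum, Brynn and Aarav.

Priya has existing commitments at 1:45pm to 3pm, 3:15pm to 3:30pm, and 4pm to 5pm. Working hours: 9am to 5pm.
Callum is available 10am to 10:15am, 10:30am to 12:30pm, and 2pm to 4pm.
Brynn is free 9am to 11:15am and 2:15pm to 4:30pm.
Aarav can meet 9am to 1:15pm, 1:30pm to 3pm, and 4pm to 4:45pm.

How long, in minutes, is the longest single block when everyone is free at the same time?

45 minutes

Priya free within 09:00–17:00: 09:00–13:45, 15:00–15:15, 15:30–16:00.
Priya ∩ Callum: 10:00–10:15, 10:30–12:30, 15:00–15:15, 15:30–16:00.
Priya ∩ Callum ∩ Brynn: 10:00–10:15, 10:30–11:15, 15:00–15:15, 15:30–16:00.
Priya ∩ Callum ∩ Brynn ∩ Aarav: 10:00–10:15, 10:30–11:15.
Common window lengths: 15, 45 min; longest is 45.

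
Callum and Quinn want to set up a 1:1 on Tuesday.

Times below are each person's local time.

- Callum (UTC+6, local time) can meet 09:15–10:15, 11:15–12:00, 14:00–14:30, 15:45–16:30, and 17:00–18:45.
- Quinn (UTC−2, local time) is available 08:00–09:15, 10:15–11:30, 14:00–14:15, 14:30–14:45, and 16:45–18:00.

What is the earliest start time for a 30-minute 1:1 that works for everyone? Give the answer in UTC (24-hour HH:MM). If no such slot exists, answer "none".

Callum → UTC: 03:15–04:15, 05:15–06:00, 08:00–08:30, 09:45–10:30, 11:00–12:45.
Quinn → UTC: 10:00–11:15, 12:15–13:30, 16:00–16:15, 16:30–16:45, 18:45–20:00.
Callum ∩ Quinn: 10:00–10:30, 11:00–11:15, 12:15–12:45.
Windows ≥ 30 min: 10:00–10:30, 12:15–12:45.
Earliest such window starts at 10:00.

10:00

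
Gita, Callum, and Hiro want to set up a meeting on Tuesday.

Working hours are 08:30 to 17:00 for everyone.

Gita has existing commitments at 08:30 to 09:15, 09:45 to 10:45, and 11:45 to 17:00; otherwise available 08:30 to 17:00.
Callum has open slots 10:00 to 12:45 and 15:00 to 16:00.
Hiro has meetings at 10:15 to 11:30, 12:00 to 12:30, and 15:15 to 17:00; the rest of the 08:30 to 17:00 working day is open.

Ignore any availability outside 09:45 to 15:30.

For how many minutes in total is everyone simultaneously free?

Gita free within 08:30–17:00: 09:15–09:45, 10:45–11:45.
Hiro free within 08:30–17:00: 08:30–10:15, 11:30–12:00, 12:30–15:15.
Gita ∩ Callum: 10:45–11:45.
Gita ∩ Callum ∩ Hiro: 11:30–11:45.
Restricted to 09:45–15:30: 11:30–11:45.
Total common minutes: 15.

15 minutes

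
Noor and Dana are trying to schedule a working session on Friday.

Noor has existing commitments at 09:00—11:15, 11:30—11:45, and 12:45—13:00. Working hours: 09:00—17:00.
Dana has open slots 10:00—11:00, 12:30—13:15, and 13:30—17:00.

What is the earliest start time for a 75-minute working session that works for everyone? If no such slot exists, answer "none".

Noor free within 09:00–17:00: 11:15–11:30, 11:45–12:45, 13:00–17:00.
Noor ∩ Dana: 12:30–12:45, 13:00–13:15, 13:30–17:00.
Windows ≥ 75 min: 13:30–17:00.
Earliest such window starts at 13:30.

13:30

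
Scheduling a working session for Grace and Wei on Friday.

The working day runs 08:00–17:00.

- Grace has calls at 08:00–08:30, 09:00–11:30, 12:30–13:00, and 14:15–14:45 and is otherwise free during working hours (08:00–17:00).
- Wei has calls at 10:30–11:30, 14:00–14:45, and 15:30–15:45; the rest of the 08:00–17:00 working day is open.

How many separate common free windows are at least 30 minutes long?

Grace free within 08:00–17:00: 08:30–09:00, 11:30–12:30, 13:00–14:15, 14:45–17:00.
Wei free within 08:00–17:00: 08:00–10:30, 11:30–14:00, 14:45–15:30, 15:45–17:00.
Grace ∩ Wei: 08:30–09:00, 11:30–12:30, 13:00–14:00, 14:45–15:30, 15:45–17:00.
Windows ≥ 30 min: 08:30–09:00, 11:30–12:30, 13:00–14:00, 14:45–15:30, 15:45–17:00.
That's 5 windows.

5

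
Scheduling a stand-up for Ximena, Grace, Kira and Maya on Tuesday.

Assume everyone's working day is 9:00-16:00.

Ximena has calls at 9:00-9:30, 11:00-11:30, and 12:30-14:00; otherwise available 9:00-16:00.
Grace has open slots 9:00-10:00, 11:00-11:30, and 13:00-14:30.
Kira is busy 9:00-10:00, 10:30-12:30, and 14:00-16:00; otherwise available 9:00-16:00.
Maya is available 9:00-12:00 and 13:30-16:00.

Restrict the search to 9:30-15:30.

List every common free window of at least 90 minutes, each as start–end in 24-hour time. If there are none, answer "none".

Ximena free within 09:00–16:00: 09:30–11:00, 11:30–12:30, 14:00–16:00.
Kira free within 09:00–16:00: 10:00–10:30, 12:30–14:00.
Ximena ∩ Grace: 09:30–10:00, 14:00–14:30.
Ximena ∩ Grace ∩ Kira: (none).
Ximena ∩ Grace ∩ Kira ∩ Maya: (none).
Restricted to 09:30–15:30: (none).
Windows ≥ 90 min: (none).

none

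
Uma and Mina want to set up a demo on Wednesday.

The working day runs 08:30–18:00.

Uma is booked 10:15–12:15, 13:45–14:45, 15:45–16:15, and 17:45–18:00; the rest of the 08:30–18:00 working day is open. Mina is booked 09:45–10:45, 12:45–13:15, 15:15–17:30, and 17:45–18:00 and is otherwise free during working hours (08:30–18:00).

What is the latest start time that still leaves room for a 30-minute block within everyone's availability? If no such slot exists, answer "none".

14:45

Uma free within 08:30–18:00: 08:30–10:15, 12:15–13:45, 14:45–15:45, 16:15–17:45.
Mina free within 08:30–18:00: 08:30–09:45, 10:45–12:45, 13:15–15:15, 17:30–17:45.
Uma ∩ Mina: 08:30–09:45, 12:15–12:45, 13:15–13:45, 14:45–15:15, 17:30–17:45.
Windows ≥ 30 min: 08:30–09:45, 12:15–12:45, 13:15–13:45, 14:45–15:15.
Latest start in the last window 14:45–15:15 is 15:15 − 30 min = 14:45.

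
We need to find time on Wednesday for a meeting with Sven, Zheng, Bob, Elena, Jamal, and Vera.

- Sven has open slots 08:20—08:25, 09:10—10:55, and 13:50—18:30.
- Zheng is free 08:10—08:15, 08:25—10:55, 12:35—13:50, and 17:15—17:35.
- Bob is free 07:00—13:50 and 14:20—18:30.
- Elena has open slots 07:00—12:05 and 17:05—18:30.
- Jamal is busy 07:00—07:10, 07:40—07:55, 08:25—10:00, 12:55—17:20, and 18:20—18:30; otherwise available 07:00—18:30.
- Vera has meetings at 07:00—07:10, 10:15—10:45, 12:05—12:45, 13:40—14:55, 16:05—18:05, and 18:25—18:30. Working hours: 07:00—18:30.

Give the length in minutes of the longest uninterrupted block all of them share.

15 minutes

Jamal free within 07:00–18:30: 07:10–07:40, 07:55–08:25, 10:00–12:55, 17:20–18:20.
Vera free within 07:00–18:30: 07:10–10:15, 10:45–12:05, 12:45–13:40, 14:55–16:05, 18:05–18:25.
Sven ∩ Zheng: 09:10–10:55, 17:15–17:35.
Sven ∩ Zheng ∩ Bob: 09:10–10:55, 17:15–17:35.
Sven ∩ Zheng ∩ Bob ∩ Elena: 09:10–10:55, 17:15–17:35.
Sven ∩ Zheng ∩ Bob ∩ Elena ∩ Jamal: 10:00–10:55, 17:20–17:35.
Sven ∩ Zheng ∩ Bob ∩ Elena ∩ Jamal ∩ Vera: 10:00–10:15, 10:45–10:55.
Common window lengths: 15, 10 min; longest is 15.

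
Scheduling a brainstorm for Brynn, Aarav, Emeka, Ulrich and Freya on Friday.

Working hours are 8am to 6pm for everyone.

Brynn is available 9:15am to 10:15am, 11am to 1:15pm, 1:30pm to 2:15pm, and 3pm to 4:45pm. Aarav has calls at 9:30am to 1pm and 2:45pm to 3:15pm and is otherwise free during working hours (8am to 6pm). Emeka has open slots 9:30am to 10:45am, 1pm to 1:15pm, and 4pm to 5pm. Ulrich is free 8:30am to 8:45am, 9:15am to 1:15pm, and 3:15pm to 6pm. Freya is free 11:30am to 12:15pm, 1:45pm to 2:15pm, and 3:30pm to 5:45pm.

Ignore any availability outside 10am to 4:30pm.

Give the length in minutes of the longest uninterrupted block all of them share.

30 minutes

Aarav free within 08:00–18:00: 08:00–09:30, 13:00–14:45, 15:15–18:00.
Brynn ∩ Aarav: 09:15–09:30, 13:00–13:15, 13:30–14:15, 15:15–16:45.
Brynn ∩ Aarav ∩ Emeka: 13:00–13:15, 16:00–16:45.
Brynn ∩ Aarav ∩ Emeka ∩ Ulrich: 13:00–13:15, 16:00–16:45.
Brynn ∩ Aarav ∩ Emeka ∩ Ulrich ∩ Freya: 16:00–16:45.
Restricted to 10:00–16:30: 16:00–16:30.
Single common window of 30 minutes.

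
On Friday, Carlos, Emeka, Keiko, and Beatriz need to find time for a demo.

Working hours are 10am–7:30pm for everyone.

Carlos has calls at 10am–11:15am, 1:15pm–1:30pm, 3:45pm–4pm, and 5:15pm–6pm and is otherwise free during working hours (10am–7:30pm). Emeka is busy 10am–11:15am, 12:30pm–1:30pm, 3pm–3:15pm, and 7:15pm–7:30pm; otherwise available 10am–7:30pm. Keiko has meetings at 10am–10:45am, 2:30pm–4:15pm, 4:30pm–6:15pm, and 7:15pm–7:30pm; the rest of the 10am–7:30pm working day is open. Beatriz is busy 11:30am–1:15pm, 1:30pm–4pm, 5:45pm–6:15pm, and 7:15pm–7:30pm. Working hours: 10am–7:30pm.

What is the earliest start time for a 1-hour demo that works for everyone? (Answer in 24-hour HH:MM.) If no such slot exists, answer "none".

Carlos free within 10:00–19:30: 11:15–13:15, 13:30–15:45, 16:00–17:15, 18:00–19:30.
Emeka free within 10:00–19:30: 11:15–12:30, 13:30–15:00, 15:15–19:15.
Keiko free within 10:00–19:30: 10:45–14:30, 16:15–16:30, 18:15–19:15.
Beatriz free within 10:00–19:30: 10:00–11:30, 13:15–13:30, 16:00–17:45, 18:15–19:15.
Carlos ∩ Emeka: 11:15–12:30, 13:30–15:00, 15:15–15:45, 16:00–17:15, 18:00–19:15.
Carlos ∩ Emeka ∩ Keiko: 11:15–12:30, 13:30–14:30, 16:15–16:30, 18:15–19:15.
Carlos ∩ Emeka ∩ Keiko ∩ Beatriz: 11:15–11:30, 16:15–16:30, 18:15–19:15.
Windows ≥ 60 min: 18:15–19:15.
Earliest such window starts at 18:15.

18:15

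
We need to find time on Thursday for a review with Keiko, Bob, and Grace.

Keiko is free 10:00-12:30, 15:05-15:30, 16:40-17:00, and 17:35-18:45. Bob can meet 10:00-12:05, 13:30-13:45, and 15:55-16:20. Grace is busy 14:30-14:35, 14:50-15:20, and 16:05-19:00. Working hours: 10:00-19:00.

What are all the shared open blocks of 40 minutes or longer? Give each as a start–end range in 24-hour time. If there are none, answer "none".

10:00–12:05

Grace free within 10:00–19:00: 10:00–14:30, 14:35–14:50, 15:20–16:05.
Keiko ∩ Bob: 10:00–12:05.
Keiko ∩ Bob ∩ Grace: 10:00–12:05.
Windows ≥ 40 min: 10:00–12:05.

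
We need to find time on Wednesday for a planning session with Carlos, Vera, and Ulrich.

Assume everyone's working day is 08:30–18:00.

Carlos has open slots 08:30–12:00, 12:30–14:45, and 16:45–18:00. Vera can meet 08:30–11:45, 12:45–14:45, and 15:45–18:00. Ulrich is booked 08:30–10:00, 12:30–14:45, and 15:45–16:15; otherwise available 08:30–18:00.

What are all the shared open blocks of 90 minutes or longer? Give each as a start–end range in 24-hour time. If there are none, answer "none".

10:00–11:45

Ulrich free within 08:30–18:00: 10:00–12:30, 14:45–15:45, 16:15–18:00.
Carlos ∩ Vera: 08:30–11:45, 12:45–14:45, 16:45–18:00.
Carlos ∩ Vera ∩ Ulrich: 10:00–11:45, 16:45–18:00.
Windows ≥ 90 min: 10:00–11:45.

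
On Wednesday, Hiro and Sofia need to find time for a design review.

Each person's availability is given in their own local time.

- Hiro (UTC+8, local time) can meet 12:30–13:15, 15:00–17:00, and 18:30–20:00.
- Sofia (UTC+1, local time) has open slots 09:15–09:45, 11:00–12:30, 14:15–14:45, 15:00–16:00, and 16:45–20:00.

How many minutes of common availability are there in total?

90 minutes

Hiro → UTC: 04:30–05:15, 07:00–09:00, 10:30–12:00.
Sofia → UTC: 08:15–08:45, 10:00–11:30, 13:15–13:45, 14:00–15:00, 15:45–19:00.
Hiro ∩ Sofia: 08:15–08:45, 10:30–11:30.
Total common minutes: 30 + 60 = 90.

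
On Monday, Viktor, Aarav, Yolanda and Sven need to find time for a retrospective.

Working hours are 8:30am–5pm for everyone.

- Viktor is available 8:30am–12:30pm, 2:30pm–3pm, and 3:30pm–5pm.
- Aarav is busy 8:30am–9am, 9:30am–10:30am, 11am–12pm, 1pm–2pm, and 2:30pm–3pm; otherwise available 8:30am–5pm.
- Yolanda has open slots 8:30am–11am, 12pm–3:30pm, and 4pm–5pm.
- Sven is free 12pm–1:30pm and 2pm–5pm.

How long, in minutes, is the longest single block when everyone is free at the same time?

Aarav free within 08:30–17:00: 09:00–09:30, 10:30–11:00, 12:00–13:00, 14:00–14:30, 15:00–17:00.
Viktor ∩ Aarav: 09:00–09:30, 10:30–11:00, 12:00–12:30, 15:30–17:00.
Viktor ∩ Aarav ∩ Yolanda: 09:00–09:30, 10:30–11:00, 12:00–12:30, 16:00–17:00.
Viktor ∩ Aarav ∩ Yolanda ∩ Sven: 12:00–12:30, 16:00–17:00.
Common window lengths: 30, 60 min; longest is 60.

60 minutes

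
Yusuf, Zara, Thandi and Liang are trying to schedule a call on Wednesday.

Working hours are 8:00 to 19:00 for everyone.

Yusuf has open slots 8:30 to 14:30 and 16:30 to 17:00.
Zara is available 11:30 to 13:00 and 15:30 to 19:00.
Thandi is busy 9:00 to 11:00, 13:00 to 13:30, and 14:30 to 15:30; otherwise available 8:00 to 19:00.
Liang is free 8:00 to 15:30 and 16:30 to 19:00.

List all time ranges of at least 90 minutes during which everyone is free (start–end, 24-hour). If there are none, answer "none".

Thandi free within 08:00–19:00: 08:00–09:00, 11:00–13:00, 13:30–14:30, 15:30–19:00.
Yusuf ∩ Zara: 11:30–13:00, 16:30–17:00.
Yusuf ∩ Zara ∩ Thandi: 11:30–13:00, 16:30–17:00.
Yusuf ∩ Zara ∩ Thandi ∩ Liang: 11:30–13:00, 16:30–17:00.
Windows ≥ 90 min: 11:30–13:00.

11:30–13:00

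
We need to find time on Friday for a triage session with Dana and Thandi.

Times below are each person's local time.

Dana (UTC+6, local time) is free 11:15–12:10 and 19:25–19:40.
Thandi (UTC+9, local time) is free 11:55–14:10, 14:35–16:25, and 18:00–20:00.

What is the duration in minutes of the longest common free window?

Dana → UTC: 05:15–06:10, 13:25–13:40.
Thandi → UTC: 02:55–05:10, 05:35–07:25, 09:00–11:00.
Dana ∩ Thandi: 05:35–06:10.
Single common window of 35 minutes.

35 minutes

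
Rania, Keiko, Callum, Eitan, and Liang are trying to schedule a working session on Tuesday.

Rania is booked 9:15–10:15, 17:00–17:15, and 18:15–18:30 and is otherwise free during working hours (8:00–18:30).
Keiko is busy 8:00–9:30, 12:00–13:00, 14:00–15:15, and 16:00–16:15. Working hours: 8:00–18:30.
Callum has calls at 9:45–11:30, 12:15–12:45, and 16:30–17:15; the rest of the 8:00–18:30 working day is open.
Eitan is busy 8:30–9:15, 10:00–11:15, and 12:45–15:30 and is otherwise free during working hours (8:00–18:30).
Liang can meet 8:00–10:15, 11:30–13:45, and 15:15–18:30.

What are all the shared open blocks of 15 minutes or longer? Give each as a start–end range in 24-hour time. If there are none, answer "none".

Rania free within 08:00–18:30: 08:00–09:15, 10:15–17:00, 17:15–18:15.
Keiko free within 08:00–18:30: 09:30–12:00, 13:00–14:00, 15:15–16:00, 16:15–18:30.
Callum free within 08:00–18:30: 08:00–09:45, 11:30–12:15, 12:45–16:30, 17:15–18:30.
Eitan free within 08:00–18:30: 08:00–08:30, 09:15–10:00, 11:15–12:45, 15:30–18:30.
Rania ∩ Keiko: 10:15–12:00, 13:00–14:00, 15:15–16:00, 16:15–17:00, 17:15–18:15.
Rania ∩ Keiko ∩ Callum: 11:30–12:00, 13:00–14:00, 15:15–16:00, 16:15–16:30, 17:15–18:15.
Rania ∩ Keiko ∩ Callum ∩ Eitan: 11:30–12:00, 15:30–16:00, 16:15–16:30, 17:15–18:15.
Rania ∩ Keiko ∩ Callum ∩ Eitan ∩ Liang: 11:30–12:00, 15:30–16:00, 16:15–16:30, 17:15–18:15.
Windows ≥ 15 min: 11:30–12:00, 15:30–16:00, 16:15–16:30, 17:15–18:15.

11:30–12:00, 15:30–16:00, 16:15–16:30, 17:15–18:15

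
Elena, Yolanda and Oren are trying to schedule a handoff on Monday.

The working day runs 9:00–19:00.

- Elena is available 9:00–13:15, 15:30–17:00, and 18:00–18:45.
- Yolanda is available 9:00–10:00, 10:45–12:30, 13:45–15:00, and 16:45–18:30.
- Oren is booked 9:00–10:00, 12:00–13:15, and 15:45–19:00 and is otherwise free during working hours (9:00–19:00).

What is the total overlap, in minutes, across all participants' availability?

75 minutes

Oren free within 09:00–19:00: 10:00–12:00, 13:15–15:45.
Elena ∩ Yolanda: 09:00–10:00, 10:45–12:30, 16:45–17:00, 18:00–18:30.
Elena ∩ Yolanda ∩ Oren: 10:45–12:00.
Total common minutes: 75.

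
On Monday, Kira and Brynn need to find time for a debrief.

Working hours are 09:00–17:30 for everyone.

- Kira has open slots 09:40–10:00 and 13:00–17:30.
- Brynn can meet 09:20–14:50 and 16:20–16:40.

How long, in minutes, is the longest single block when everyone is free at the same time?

110 minutes

Kira ∩ Brynn: 09:40–10:00, 13:00–14:50, 16:20–16:40.
Common window lengths: 20, 110, 20 min; longest is 110.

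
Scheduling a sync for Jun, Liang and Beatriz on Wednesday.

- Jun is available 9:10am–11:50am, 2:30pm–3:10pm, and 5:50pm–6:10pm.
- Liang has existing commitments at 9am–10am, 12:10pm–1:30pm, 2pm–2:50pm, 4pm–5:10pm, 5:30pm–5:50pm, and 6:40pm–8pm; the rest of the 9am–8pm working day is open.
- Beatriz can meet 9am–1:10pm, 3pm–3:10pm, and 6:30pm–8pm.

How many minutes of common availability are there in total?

Liang free within 09:00–20:00: 10:00–12:10, 13:30–14:00, 14:50–16:00, 17:10–17:30, 17:50–18:40.
Jun ∩ Liang: 10:00–11:50, 14:50–15:10, 17:50–18:10.
Jun ∩ Liang ∩ Beatriz: 10:00–11:50, 15:00–15:10.
Total common minutes: 110 + 10 = 120.

120 minutes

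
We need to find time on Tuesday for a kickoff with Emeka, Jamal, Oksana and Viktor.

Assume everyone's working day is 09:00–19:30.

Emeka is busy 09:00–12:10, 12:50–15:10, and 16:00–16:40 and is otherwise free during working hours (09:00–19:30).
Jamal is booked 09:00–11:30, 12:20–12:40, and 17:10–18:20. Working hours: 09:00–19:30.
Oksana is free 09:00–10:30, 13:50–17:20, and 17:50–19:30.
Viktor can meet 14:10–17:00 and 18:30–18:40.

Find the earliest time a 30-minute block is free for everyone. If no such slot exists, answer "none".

Emeka free within 09:00–19:30: 12:10–12:50, 15:10–16:00, 16:40–19:30.
Jamal free within 09:00–19:30: 11:30–12:20, 12:40–17:10, 18:20–19:30.
Emeka ∩ Jamal: 12:10–12:20, 12:40–12:50, 15:10–16:00, 16:40–17:10, 18:20–19:30.
Emeka ∩ Jamal ∩ Oksana: 15:10–16:00, 16:40–17:10, 18:20–19:30.
Emeka ∩ Jamal ∩ Oksana ∩ Viktor: 15:10–16:00, 16:40–17:00, 18:30–18:40.
Windows ≥ 30 min: 15:10–16:00.
Earliest such window starts at 15:10.

15:10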